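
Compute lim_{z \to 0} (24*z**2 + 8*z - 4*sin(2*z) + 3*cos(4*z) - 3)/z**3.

16/3

Substitution gives 0/0 (the numerator vanishes to order 3).
Expand each term to order z^3: the coefficient of z^3 in 3·cos(4z) is 0 and in -4·sin(2z) is 16/3.
Lower-order terms cancel with the polynomial part, so the numerator is (16/3)·z^3 + o(z^3), and the limit is (16/3)/(1) = 16/3.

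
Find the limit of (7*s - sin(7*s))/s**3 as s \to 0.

Direct substitution gives 0/0.
Apply L'Hôpital: lim (7 - 7*cos(7*s))/(3*s^2), still 0/0.
Apply L'Hôpital: lim (49*sin(7*s))/(6*s), still 0/0.
After 3 applications of L'Hôpital's rule the quotient is (343*cos(7*s))/(6); substituting s = 0 gives 343/6.

343/6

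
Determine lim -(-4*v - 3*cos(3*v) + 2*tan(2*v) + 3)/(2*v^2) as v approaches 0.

Substitution gives 0/0; apply L'Hôpital's rule 2 times.
After differentiating numerator and denominator 2 times the quotient is (27*cos(3*v) + 16*tan(2*v)/cos(2*v)^2)/(-4); at v = 0 this is -27/4.

-27/4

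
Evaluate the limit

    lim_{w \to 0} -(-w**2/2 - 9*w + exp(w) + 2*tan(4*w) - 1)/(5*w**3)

-257/30

Substitution gives 0/0 (the numerator vanishes to order 3).
Expand each term to order w^3: the coefficient of w^3 in e^(w) is 1/6 and in 2·tan(4w) is 128/3.
Lower-order terms cancel with the polynomial part, so the numerator is (257/6)·w^3 + o(w^3), and the limit is (257/6)/(-5) = -257/30.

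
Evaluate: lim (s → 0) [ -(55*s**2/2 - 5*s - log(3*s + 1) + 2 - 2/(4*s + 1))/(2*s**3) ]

Substitution gives 0/0 (the numerator vanishes to order 3).
Expand each term to order s^3: the coefficient of s^3 in −ln(1 + 3s) is -9 and in -2·1/(1 + 4s) is 128.
Lower-order terms cancel with the polynomial part, so the numerator is (119)·s^3 + o(s^3), and the limit is (119)/(-2) = -119/2.

-119/2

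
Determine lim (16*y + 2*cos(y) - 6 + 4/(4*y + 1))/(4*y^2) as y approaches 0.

Substitution gives 0/0; apply L'Hôpital's rule 2 times.
After differentiating numerator and denominator 2 times the quotient is (-2*cos(y) + 128/(4*y + 1)^3)/(8); at y = 0 this is 63/4.

63/4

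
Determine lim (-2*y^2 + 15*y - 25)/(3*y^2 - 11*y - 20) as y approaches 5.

-5/19

At y = 5 both the top and bottom vanish — a removable singularity. Factoring out (y - 5) from each leaves (5 - 2*y)/(3*y + 4), which at y = 5 equals -5/19.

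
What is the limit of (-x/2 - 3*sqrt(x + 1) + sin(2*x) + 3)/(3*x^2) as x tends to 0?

1/8

Substitution gives 0/0; apply L'Hôpital's rule 2 times.
After differentiating numerator and denominator 2 times the quotient is (-4*sin(2*x) + 3/(4*(x + 1)^(3/2)))/(6); at x = 0 this is 1/8.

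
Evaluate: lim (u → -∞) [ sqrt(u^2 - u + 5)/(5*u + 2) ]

-1/5

For large |u|, √(u^2 - u + 5) ≈ √1·|u| and the denominator ≈ 5u.
Since u → −∞, |u| = −u, giving −√1/(5) = -1/5.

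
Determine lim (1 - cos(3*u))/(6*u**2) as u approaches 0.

Substitution gives 0/0.
Use (1 − cos θ)/θ² → 1/2 with θ = 3u: the limit is 3²/(2·6) = 3/4.

3/4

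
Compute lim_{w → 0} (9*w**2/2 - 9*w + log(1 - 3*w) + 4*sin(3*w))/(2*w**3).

-27/2

Substitution gives 0/0; apply L'Hôpital's rule 3 times.
After differentiating numerator and denominator 3 times the quotient is (-108*cos(3*w) + 54/(3*w - 1)^3)/(12); at w = 0 this is -27/2.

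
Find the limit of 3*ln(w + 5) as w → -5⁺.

As w → -5⁺, w + 5 → 0⁺ and ln(w + 5) → −∞.
Multiplying by 3 gives -∞.

-∞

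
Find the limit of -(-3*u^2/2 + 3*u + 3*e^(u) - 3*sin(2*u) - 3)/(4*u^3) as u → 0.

-9/8

Substitution gives 0/0; apply L'Hôpital's rule 3 times.
After differentiating numerator and denominator 3 times the quotient is (3*e^(u) + 24*cos(2*u))/(-24); at u = 0 this is -9/8.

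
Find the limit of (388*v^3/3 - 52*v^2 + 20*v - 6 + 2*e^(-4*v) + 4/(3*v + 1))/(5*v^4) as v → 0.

Substitution gives 0/0; apply L'Hôpital's rule 4 times.
After differentiating numerator and denominator 4 times the quotient is (512*e^(-4*v) + 7776/(3*v + 1)^5)/(120); at v = 0 this is 1036/15.

1036/15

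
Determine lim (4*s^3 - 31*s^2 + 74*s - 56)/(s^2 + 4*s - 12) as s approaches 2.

Since s = 2 makes numerator and denominator zero, (s - 2) divides both.
Cancelling it gives (4*s^2 - 23*s + 28)/(s + 6); now plug in s = 2 to get -1/4.

-1/4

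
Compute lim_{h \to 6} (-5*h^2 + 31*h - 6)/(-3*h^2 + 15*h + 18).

Since h = 6 makes numerator and denominator zero, (h - 6) divides both.
Cancelling it gives (1 - 5*h)/(-3*h - 3); now plug in h = 6 to get 29/21.

29/21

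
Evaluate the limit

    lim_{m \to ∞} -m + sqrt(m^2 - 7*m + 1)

An ∞ − ∞ form. Rationalising with the conjugate, the difference becomes (-7m + 1) / (√(m^2 - 7*m + 1) + m).
For large m the denominator behaves like 2·m, so the quotient tends to -7/2 = -7/2.

-7/2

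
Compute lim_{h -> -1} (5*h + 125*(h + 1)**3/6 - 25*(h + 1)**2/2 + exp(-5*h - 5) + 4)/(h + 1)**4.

625/24

Direct substitution gives 0/0.
Apply L'Hôpital: lim (-25*h + 125*(h + 1)^2/2 - 5*e^(-5*h - 5) - 20)/(4*(h + 1)^3), still 0/0.
Apply L'Hôpital: lim (125*h + 25*e^(-5*h - 5) + 100)/(12*(h + 1)^2), still 0/0.
Apply L'Hôpital: lim (125 - 125*e^(-5*h - 5))/(24*h + 24), still 0/0.
After 4 applications of L'Hôpital's rule the quotient is (625*e^(-5*h - 5))/(24); substituting h = -1 gives 625/24.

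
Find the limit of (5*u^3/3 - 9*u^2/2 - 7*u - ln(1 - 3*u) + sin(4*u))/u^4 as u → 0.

81/4

Substitution gives 0/0; apply L'Hôpital's rule 4 times.
After differentiating numerator and denominator 4 times the quotient is (256*sin(4*u) + 486/(3*u - 1)^4)/(24); at u = 0 this is 81/4.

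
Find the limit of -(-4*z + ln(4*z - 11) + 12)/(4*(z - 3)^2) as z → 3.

Direct substitution gives 0/0.
Apply L'Hôpital: lim (-4 + 4/(4*z - 11))/(24 - 8*z), still 0/0.
After 2 applications of L'Hôpital's rule the quotient is (-16/(4*z - 11)^2)/(-8); substituting z = 3 gives 2.

2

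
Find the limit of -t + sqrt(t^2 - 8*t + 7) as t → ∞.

This has the form ∞ − ∞. Multiply and divide by the conjugate √(t^2 - 8*t + 7) + t.
That gives (-8t + 7) / (√(t^2 - 8*t + 7) + t).
Divide numerator and denominator by t: the limit is -8/(2·1) = -4.

-4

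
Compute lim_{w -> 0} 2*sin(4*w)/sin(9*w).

8/9

Substitution gives 0/0.
Divide numerator and denominator by w: sin(4w)/w → 4 and sin(9w)/w → 9, so the limit is 2·4/9 = 8/9.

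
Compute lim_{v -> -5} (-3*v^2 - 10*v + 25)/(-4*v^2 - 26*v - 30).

Direct substitution gives 0/0, so factor. Both numerator and denominator have (v + 5) as a factor.
After cancelling, the expression reduces to (5 - 3*v)/(-4*v - 6).
Substituting v = -5 gives 10/7.

10/7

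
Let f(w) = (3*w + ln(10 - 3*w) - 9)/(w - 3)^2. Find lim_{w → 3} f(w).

-9/2

Direct substitution gives 0/0.
Apply L'Hôpital: lim (3 - 3/(10 - 3*w))/(2*w - 6), still 0/0.
After 2 applications of L'Hôpital's rule the quotient is (-9/(10 - 3*w)^2)/(2); substituting w = 3 gives -9/2.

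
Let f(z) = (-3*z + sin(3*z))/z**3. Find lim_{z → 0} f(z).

-9/2

Direct substitution gives 0/0.
Apply L'Hôpital: lim (3*cos(3*z) - 3)/(3*z^2), still 0/0.
Apply L'Hôpital: lim (-9*sin(3*z))/(6*z), still 0/0.
After 3 applications of L'Hôpital's rule the quotient is (-27*cos(3*z))/(6); substituting z = 0 gives -9/2.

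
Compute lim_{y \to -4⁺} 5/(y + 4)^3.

As y → -4⁺, (y + 4) → 0⁺, so (y + 4)^3 → 0⁺ and 5/(y + 4)^3 → ∞.

∞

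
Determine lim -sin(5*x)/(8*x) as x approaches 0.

Substitution gives 0/0.
Write it as (5/(-8))·sin(5x)/(5x); since sin(u)/u → 1, the limit is -5/8.

-5/8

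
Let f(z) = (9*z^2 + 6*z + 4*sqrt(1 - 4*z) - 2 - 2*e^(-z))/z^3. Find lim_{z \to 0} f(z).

-47/3

Substitution gives 0/0; apply L'Hôpital's rule 3 times.
After differentiating numerator and denominator 3 times the quotient is (2*e^(-z) - 96/(1 - 4*z)^(5/2))/(6); at z = 0 this is -47/3.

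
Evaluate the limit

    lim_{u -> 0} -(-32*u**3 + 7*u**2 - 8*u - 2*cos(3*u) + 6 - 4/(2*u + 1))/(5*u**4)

283/20

Substitution gives 0/0 (the numerator vanishes to order 4).
Expand each term to order u^4: the coefficient of u^4 in -2·cos(3u) is -27/4 and in -4·1/(1 + 2u) is -64.
Lower-order terms cancel with the polynomial part, so the numerator is (-283/4)·u^4 + o(u^4), and the limit is (-283/4)/(-5) = 283/20.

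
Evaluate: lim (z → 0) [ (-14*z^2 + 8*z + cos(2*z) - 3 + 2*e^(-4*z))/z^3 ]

-64/3

Substitution gives 0/0 (the numerator vanishes to order 3).
Expand each term to order z^3: the coefficient of z^3 in cos(2z) is 0 and in 2·e^(-4z) is -64/3.
Lower-order terms cancel with the polynomial part, so the numerator is (-64/3)·z^3 + o(z^3), and the limit is (-64/3)/(1) = -64/3.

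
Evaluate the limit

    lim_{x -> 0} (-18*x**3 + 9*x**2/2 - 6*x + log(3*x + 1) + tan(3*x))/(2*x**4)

Substitution gives 0/0; apply L'Hôpital's rule 4 times.
After differentiating numerator and denominator 4 times the quotient is (1944*tan(3*x)^3/cos(3*x)^2 + 1296*tan(3*x)/cos(3*x)^2 - 486/(3*x + 1)^4)/(48); at x = 0 this is -81/8.

-81/8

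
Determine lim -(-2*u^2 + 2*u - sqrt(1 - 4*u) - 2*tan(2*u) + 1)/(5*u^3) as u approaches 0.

Substitution gives 0/0; apply L'Hôpital's rule 3 times.
After differentiating numerator and denominator 3 times the quotient is (-64*tan(2*u)^2/cos(2*u)^2 - 32/cos(2*u)^4 + 24/(1 - 4*u)^(5/2))/(-30); at u = 0 this is 4/15.

4/15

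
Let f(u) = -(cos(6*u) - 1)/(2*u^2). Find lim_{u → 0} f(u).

Direct substitution gives 0/0.
Apply L'Hôpital: lim (-6*sin(6*u))/(-4*u), still 0/0.
After 2 applications of L'Hôpital's rule the quotient is (-36*cos(6*u))/(-4); substituting u = 0 gives 9.

9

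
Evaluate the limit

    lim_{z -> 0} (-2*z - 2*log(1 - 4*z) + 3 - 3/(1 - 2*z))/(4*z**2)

Substitution gives 0/0; apply L'Hôpital's rule 2 times.
After differentiating numerator and denominator 2 times the quotient is (32/(4*z - 1)^2 + 24/(2*z - 1)^3)/(8); at z = 0 this is 1.

1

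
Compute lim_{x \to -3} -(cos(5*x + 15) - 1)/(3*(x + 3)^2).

25/6

Direct substitution gives 0/0.
Apply L'Hôpital: lim (-5*sin(5*x + 15))/(-6*x - 18), still 0/0.
After 2 applications of L'Hôpital's rule the quotient is (-25*cos(5*x + 15))/(-6); substituting x = -3 gives 25/6.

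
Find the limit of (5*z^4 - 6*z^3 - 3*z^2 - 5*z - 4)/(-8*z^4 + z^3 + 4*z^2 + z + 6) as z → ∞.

-5/8

Numerator and denominator both have degree 4.
Dividing every term by z^4, all lower-order terms vanish and the limit is the ratio of leading coefficients, 5/(-8) = -5/8.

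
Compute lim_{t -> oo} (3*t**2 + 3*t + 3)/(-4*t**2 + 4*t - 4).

-3/4

Numerator and denominator both have degree 2.
Dividing every term by t^2, all lower-order terms vanish and the limit is the ratio of leading coefficients, 3/(-4) = -3/4.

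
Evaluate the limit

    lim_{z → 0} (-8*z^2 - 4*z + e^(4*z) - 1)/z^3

Direct substitution gives 0/0.
Apply L'Hôpital: lim (-16*z + 4*e^(4*z) - 4)/(3*z^2), still 0/0.
Apply L'Hôpital: lim (16*e^(4*z) - 16)/(6*z), still 0/0.
After 3 applications of L'Hôpital's rule the quotient is (64*e^(4*z))/(6); substituting z = 0 gives 32/3.

32/3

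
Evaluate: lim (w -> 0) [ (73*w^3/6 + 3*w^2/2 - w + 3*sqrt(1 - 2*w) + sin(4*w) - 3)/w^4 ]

Substitution gives 0/0; apply L'Hôpital's rule 4 times.
After differentiating numerator and denominator 4 times the quotient is (256*sin(4*w) - 45/(1 - 2*w)^(7/2))/(24); at w = 0 this is -15/8.

-15/8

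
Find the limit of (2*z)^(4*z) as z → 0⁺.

Base → 0⁺ and exponent → 0⁺: a 0^0 form.
Take logs: 4z·ln(2z). This is 0·(−∞); rewriting as ln(2z)/(1/(4z)) and applying L'Hôpital gives 0.
Hence the limit is e^0 = 1.

1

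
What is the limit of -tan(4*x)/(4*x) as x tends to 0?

-1

Substitution gives 0/0.
Since tan(u)/u → 1 as u → 0, tan(4x)/(4x) → 1 and the limit is 4/(-4) = -1.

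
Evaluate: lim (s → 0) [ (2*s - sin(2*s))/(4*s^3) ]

Direct substitution gives 0/0.
Apply L'Hôpital: lim (2 - 2*cos(2*s))/(12*s^2), still 0/0.
Apply L'Hôpital: lim (4*sin(2*s))/(24*s), still 0/0.
After 3 applications of L'Hôpital's rule the quotient is (8*cos(2*s))/(24); substituting s = 0 gives 1/3.

1/3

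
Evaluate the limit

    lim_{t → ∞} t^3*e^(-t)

Write as t^3/e^{1t}, an ∞/∞ form.
Exponential growth dominates any polynomial, so repeated L'Hôpital (or the standard result) gives 0.

0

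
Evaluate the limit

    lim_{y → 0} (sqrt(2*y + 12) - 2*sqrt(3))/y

√(3)/6

A 0/0 form; rationalise with √(12 + 2y) + √12. This collapses the numerator to 2y, leaving 2/(√(12 + 2y) + √12) → 2/(2√12) = √(3)/6.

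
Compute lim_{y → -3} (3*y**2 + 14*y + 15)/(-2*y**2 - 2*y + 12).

-2/5

Direct substitution gives 0/0, so factor. Both numerator and denominator have (y + 3) as a factor.
After cancelling, the expression reduces to (3*y + 5)/(4 - 2*y).
Substituting y = -3 gives -2/5.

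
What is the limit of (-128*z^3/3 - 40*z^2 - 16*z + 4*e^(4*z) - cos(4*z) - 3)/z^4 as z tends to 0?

32

Substitution gives 0/0; apply L'Hôpital's rule 4 times.
After differentiating numerator and denominator 4 times the quotient is (1024*e^(4*z) - 256*cos(4*z))/(24); at z = 0 this is 32.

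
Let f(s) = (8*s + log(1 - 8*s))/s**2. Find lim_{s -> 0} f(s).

-32

Direct substitution gives 0/0.
Apply L'Hôpital: lim (8 - 8/(1 - 8*s))/(2*s), still 0/0.
After 2 applications of L'Hôpital's rule the quotient is (-64/(1 - 8*s)^2)/(2); substituting s = 0 gives -32.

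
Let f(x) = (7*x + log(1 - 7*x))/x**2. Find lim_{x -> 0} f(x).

Direct substitution gives 0/0.
Apply L'Hôpital: lim (7 - 7/(1 - 7*x))/(2*x), still 0/0.
After 2 applications of L'Hôpital's rule the quotient is (-49/(1 - 7*x)^2)/(2); substituting x = 0 gives -49/2.

-49/2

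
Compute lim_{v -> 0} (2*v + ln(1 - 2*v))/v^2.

-2

Direct substitution gives 0/0.
Apply L'Hôpital: lim (2 - 2/(1 - 2*v))/(2*v), still 0/0.
After 2 applications of L'Hôpital's rule the quotient is (-4/(1 - 2*v)^2)/(2); substituting v = 0 gives -2.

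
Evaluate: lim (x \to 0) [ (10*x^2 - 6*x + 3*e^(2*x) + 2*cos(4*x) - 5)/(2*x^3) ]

Substitution gives 0/0 (the numerator vanishes to order 3).
Expand each term to order x^3: the coefficient of x^3 in 3·e^(2x) is 4 and in 2·cos(4x) is 0.
Lower-order terms cancel with the polynomial part, so the numerator is (4)·x^3 + o(x^3), and the limit is (4)/(2) = 2.

2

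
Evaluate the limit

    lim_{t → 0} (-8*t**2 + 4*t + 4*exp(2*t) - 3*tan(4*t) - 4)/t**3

-176/3

Substitution gives 0/0; apply L'Hôpital's rule 3 times.
After differentiating numerator and denominator 3 times the quotient is (32*e^(2*t) - 1152*tan(4*t)^4 - 1536*tan(4*t)^2 - 384)/(6); at t = 0 this is -176/3.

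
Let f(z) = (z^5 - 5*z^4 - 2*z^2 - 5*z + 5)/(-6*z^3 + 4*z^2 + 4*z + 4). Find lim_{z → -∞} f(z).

The numerator has higher degree (5 > 3); the quotient behaves like (1/(-6))·z^2 for large |z|.
As z → −∞ this diverges to -∞.

-∞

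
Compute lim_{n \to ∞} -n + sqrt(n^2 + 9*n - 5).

9/2

This has the form ∞ − ∞. Multiply and divide by the conjugate √(n^2 + 9*n - 5) + n.
That gives (9n - 5) / (√(n^2 + 9*n - 5) + n).
Divide numerator and denominator by n: the limit is 9/(2·1) = 9/2.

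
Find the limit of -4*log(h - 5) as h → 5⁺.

∞

As h → 5⁺, h - 5 → 0⁺ and ln(h - 5) → −∞.
Multiplying by -4 gives ∞.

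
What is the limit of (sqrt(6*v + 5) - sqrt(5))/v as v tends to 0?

3*√(5)/5

Substitution gives 0/0. Multiply numerator and denominator by the conjugate √(5 + 6v) + √5.
The numerator becomes (5 + 6v) − 5 = 6v, so the expression simplifies to 6/(√(5 + 6v) + √5).
Letting v → 0 gives 6/(2√5) = 3*√(5)/5.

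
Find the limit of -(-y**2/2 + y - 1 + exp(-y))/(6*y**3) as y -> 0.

1/36

Direct substitution gives 0/0.
Apply L'Hôpital: lim (-y + 1 - e^(-y))/(-18*y^2), still 0/0.
Apply L'Hôpital: lim (-1 + e^(-y))/(-36*y), still 0/0.
After 3 applications of L'Hôpital's rule the quotient is (-e^(-y))/(-36); substituting y = 0 gives 1/36.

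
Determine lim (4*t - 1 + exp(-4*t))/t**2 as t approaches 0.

Direct substitution gives 0/0.
Apply L'Hôpital: lim (4 - 4*e^(-4*t))/(2*t), still 0/0.
After 2 applications of L'Hôpital's rule the quotient is (16*e^(-4*t))/(2); substituting t = 0 gives 8.

8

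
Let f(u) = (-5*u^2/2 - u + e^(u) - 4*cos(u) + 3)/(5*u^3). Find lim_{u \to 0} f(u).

Substitution gives 0/0; apply L'Hôpital's rule 3 times.
After differentiating numerator and denominator 3 times the quotient is (e^(u) - 4*sin(u))/(30); at u = 0 this is 1/30.

1/30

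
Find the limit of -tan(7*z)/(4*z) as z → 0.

-7/4

Substitution gives 0/0.
Since tan(u)/u → 1 as u → 0, tan(7z)/(7z) → 1 and the limit is 7/(-4) = -7/4.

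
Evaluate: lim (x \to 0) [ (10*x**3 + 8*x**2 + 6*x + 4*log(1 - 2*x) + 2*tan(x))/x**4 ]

-16

Substitution gives 0/0 (the numerator vanishes to order 4).
Expand each term to order x^4: the coefficient of x^4 in 4·ln(1 - 2x) is -16 and in 2·tan(x) is 0.
Lower-order terms cancel with the polynomial part, so the numerator is (-16)·x^4 + o(x^4), and the limit is (-16)/(1) = -16.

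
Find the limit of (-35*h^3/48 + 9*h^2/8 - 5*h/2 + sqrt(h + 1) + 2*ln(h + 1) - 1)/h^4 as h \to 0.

Substitution gives 0/0; apply L'Hôpital's rule 4 times.
After differentiating numerator and denominator 4 times the quotient is (-12/(h + 1)^4 - 15/(16*(h + 1)^(7/2)))/(24); at h = 0 this is -69/128.

-69/128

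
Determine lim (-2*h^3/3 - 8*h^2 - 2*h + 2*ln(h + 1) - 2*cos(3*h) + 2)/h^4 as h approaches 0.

Substitution gives 0/0 (the numerator vanishes to order 4).
Expand each term to order h^4: the coefficient of h^4 in 2·ln(1 + h) is -1/2 and in -2·cos(3h) is -27/4.
Lower-order terms cancel with the polynomial part, so the numerator is (-29/4)·h^4 + o(h^4), and the limit is (-29/4)/(1) = -29/4.

-29/4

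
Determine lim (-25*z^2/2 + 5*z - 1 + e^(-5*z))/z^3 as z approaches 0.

Direct substitution gives 0/0.
Apply L'Hôpital: lim (-25*z + 5 - 5*e^(-5*z))/(3*z^2), still 0/0.
Apply L'Hôpital: lim (-25 + 25*e^(-5*z))/(6*z), still 0/0.
After 3 applications of L'Hôpital's rule the quotient is (-125*e^(-5*z))/(6); substituting z = 0 gives -125/6.

-125/6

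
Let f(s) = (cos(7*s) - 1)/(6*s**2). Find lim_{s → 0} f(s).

Direct substitution gives 0/0.
Apply L'Hôpital: lim (-7*sin(7*s))/(12*s), still 0/0.
After 2 applications of L'Hôpital's rule the quotient is (-49*cos(7*s))/(12); substituting s = 0 gives -49/12.

-49/12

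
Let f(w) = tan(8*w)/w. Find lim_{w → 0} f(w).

Substitution gives 0/0.
Since tan(u)/u → 1 as u → 0, tan(8w)/(8w) → 1 and the limit is 8.

8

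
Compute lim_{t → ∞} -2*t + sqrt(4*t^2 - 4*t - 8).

This has the form ∞ − ∞. Multiply and divide by the conjugate √(4*t^2 - 4*t - 8) + 2t.
That gives (-4t - 8) / (√(4*t^2 - 4*t - 8) + 2t).
Divide numerator and denominator by t: the limit is -4/(2·2) = -1.

-1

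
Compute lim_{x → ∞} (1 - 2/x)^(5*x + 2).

e^(-10)

The base → 1 and the exponent → ∞: a 1^∞ form.
Take logarithms: (5x + 2)·ln(1 - 2/x). Since ln(1+u) ~ u for small u, this behaves like (5x)·(-2/x) → -10.
So the limit is e^(-10).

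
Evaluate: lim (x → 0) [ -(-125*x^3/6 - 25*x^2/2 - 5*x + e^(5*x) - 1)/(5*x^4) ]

-125/24

Direct substitution gives 0/0.
Apply L'Hôpital: lim (-125*x^2/2 - 25*x + 5*e^(5*x) - 5)/(-20*x^3), still 0/0.
Apply L'Hôpital: lim (-125*x + 25*e^(5*x) - 25)/(-60*x^2), still 0/0.
Apply L'Hôpital: lim (125*e^(5*x) - 125)/(-120*x), still 0/0.
After 4 applications of L'Hôpital's rule the quotient is (625*e^(5*x))/(-120); substituting x = 0 gives -125/24.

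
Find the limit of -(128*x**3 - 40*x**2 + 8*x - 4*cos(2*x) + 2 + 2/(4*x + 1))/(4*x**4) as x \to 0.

Substitution gives 0/0 (the numerator vanishes to order 4).
Expand each term to order x^4: the coefficient of x^4 in -4·cos(2x) is -8/3 and in 2·1/(1 + 4x) is 512.
Lower-order terms cancel with the polynomial part, so the numerator is (1528/3)·x^4 + o(x^4), and the limit is (1528/3)/(-4) = -382/3.

-382/3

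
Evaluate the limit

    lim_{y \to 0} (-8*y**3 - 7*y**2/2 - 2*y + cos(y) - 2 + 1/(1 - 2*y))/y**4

Substitution gives 0/0 (the numerator vanishes to order 4).
Expand each term to order y^4: the coefficient of y^4 in 1/(1 - 2y) is 16 and in cos(y) is 1/24.
Lower-order terms cancel with the polynomial part, so the numerator is (385/24)·y^4 + o(y^4), and the limit is (385/24)/(1) = 385/24.

385/24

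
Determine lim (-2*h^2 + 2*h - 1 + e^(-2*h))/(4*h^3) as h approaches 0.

Direct substitution gives 0/0.
Apply L'Hôpital: lim (-4*h + 2 - 2*e^(-2*h))/(12*h^2), still 0/0.
Apply L'Hôpital: lim (-4 + 4*e^(-2*h))/(24*h), still 0/0.
After 3 applications of L'Hôpital's rule the quotient is (-8*e^(-2*h))/(24); substituting h = 0 gives -1/3.

-1/3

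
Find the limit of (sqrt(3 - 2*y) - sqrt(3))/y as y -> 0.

-√(3)/3

Substitution gives 0/0. Multiply numerator and denominator by the conjugate √(3 - 2y) + √3.
The numerator becomes (3 - 2y) − 3 = -2y, so the expression simplifies to -2/(√(3 - 2y) + √3).
Letting y → 0 gives -2/(2√3) = -√(3)/3.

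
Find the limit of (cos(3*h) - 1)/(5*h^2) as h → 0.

-9/10

Direct substitution gives 0/0.
Apply L'Hôpital: lim (-3*sin(3*h))/(10*h), still 0/0.
After 2 applications of L'Hôpital's rule the quotient is (-9*cos(3*h))/(10); substituting h = 0 gives -9/10.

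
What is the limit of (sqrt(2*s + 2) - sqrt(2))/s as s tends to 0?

√(2)/2

A 0/0 form; rationalise with √(2 + 2s) + √2. This collapses the numerator to 2s, leaving 2/(√(2 + 2s) + √2) → 2/(2√2) = √(2)/2.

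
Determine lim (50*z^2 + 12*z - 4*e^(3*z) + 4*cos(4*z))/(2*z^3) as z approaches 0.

-9

Substitution gives 0/0; apply L'Hôpital's rule 3 times.
After differentiating numerator and denominator 3 times the quotient is (-108*e^(3*z) + 256*sin(4*z))/(12); at z = 0 this is -9.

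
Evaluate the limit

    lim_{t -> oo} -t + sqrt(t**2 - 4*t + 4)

This has the form ∞ − ∞. Multiply and divide by the conjugate √(t^2 - 4*t + 4) + t.
That gives (-4t + 4) / (√(t^2 - 4*t + 4) + t).
Divide numerator and denominator by t: the limit is -4/(2·1) = -2.

-2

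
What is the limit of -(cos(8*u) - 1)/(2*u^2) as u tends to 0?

Direct substitution gives 0/0.
Apply L'Hôpital: lim (-8*sin(8*u))/(-4*u), still 0/0.
After 2 applications of L'Hôpital's rule the quotient is (-64*cos(8*u))/(-4); substituting u = 0 gives 16.

16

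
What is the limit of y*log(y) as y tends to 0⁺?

This is a 0·(−∞) form. Rewrite as 1·ln(y) / y^(−1) and apply L'Hôpital:
the derivative quotient is 1·(1/y) / (−1·y^(−2)) = (-1/1)·y^1 → 0.

0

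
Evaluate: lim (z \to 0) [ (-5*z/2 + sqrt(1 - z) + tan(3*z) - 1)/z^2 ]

-1/8

Substitution gives 0/0; apply L'Hôpital's rule 2 times.
After differentiating numerator and denominator 2 times the quotient is (18*tan(3*z)/cos(3*z)^2 - 1/(4*(1 - z)^(3/2)))/(2); at z = 0 this is -1/8.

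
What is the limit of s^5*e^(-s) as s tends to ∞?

0

Write as s^5/e^{1s}, an ∞/∞ form.
Exponential growth dominates any polynomial, so repeated L'Hôpital (or the standard result) gives 0.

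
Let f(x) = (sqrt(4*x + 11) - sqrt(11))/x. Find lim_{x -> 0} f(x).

Substitution gives 0/0. Multiply numerator and denominator by the conjugate √(11 + 4x) + √11.
The numerator becomes (11 + 4x) − 11 = 4x, so the expression simplifies to 4/(√(11 + 4x) + √11).
Letting x → 0 gives 4/(2√11) = 2*√(11)/11.

2*√(11)/11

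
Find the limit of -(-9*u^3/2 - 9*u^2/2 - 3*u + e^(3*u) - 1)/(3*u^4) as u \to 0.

Direct substitution gives 0/0.
Apply L'Hôpital: lim (-27*u^2/2 - 9*u + 3*e^(3*u) - 3)/(-12*u^3), still 0/0.
Apply L'Hôpital: lim (-27*u + 9*e^(3*u) - 9)/(-36*u^2), still 0/0.
Apply L'Hôpital: lim (27*e^(3*u) - 27)/(-72*u), still 0/0.
After 4 applications of L'Hôpital's rule the quotient is (81*e^(3*u))/(-72); substituting u = 0 gives -9/8.

-9/8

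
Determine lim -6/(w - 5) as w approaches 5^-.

As w → 5⁻, (w - 5) → 0⁻, so (w - 5)^1 → 0⁻ and -6/(w - 5)^1 → ∞.

∞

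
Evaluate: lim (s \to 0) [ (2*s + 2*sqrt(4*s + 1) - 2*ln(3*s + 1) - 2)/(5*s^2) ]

1

Substitution gives 0/0; apply L'Hôpital's rule 2 times.
After differentiating numerator and denominator 2 times the quotient is (-8/(4*s + 1)^(3/2) + 18/(3*s + 1)^2)/(10); at s = 0 this is 1.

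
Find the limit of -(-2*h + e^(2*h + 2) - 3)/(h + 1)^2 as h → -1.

Direct substitution gives 0/0.
Apply L'Hôpital: lim (2*e^(2*h + 2) - 2)/(-2*h - 2), still 0/0.
After 2 applications of L'Hôpital's rule the quotient is (4*e^(2*h + 2))/(-2); substituting h = -1 gives -2.

-2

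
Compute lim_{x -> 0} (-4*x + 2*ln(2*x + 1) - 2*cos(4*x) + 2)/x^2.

Substitution gives 0/0; apply L'Hôpital's rule 2 times.
After differentiating numerator and denominator 2 times the quotient is (32*cos(4*x) - 8/(2*x + 1)^2)/(2); at x = 0 this is 12.

12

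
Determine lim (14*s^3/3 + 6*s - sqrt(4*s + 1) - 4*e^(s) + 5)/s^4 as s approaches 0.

Substitution gives 0/0 (the numerator vanishes to order 4).
Expand each term to order s^4: the coefficient of s^4 in -4·e^(s) is -1/6 and in −√(1 + 4s) is 10.
Lower-order terms cancel with the polynomial part, so the numerator is (59/6)·s^4 + o(s^4), and the limit is (59/6)/(1) = 59/6.

59/6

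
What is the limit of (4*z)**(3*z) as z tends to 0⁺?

Base → 0⁺ and exponent → 0⁺: a 0^0 form.
Take logs: 3z·ln(4z). This is 0·(−∞); rewriting as ln(4z)/(1/(3z)) and applying L'Hôpital gives 0.
Hence the limit is e^0 = 1.

1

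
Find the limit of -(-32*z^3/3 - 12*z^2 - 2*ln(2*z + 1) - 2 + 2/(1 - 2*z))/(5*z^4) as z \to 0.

-8

Substitution gives 0/0; apply L'Hôpital's rule 4 times.
After differentiating numerator and denominator 4 times the quotient is (192/(2*z + 1)^4 - 768/(2*z - 1)^5)/(-120); at z = 0 this is -8.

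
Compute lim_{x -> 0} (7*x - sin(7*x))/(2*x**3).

343/12

Direct substitution gives 0/0.
Apply L'Hôpital: lim (7 - 7*cos(7*x))/(6*x^2), still 0/0.
Apply L'Hôpital: lim (49*sin(7*x))/(12*x), still 0/0.
After 3 applications of L'Hôpital's rule the quotient is (343*cos(7*x))/(12); substituting x = 0 gives 343/12.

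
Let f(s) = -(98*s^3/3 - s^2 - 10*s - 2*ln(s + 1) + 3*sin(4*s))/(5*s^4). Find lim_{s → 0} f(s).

Substitution gives 0/0 (the numerator vanishes to order 4).
Expand each term to order s^4: the coefficient of s^4 in 3·sin(4s) is 0 and in -2·ln(1 + s) is 1/2.
Lower-order terms cancel with the polynomial part, so the numerator is (1/2)·s^4 + o(s^4), and the limit is (1/2)/(-5) = -1/10.

-1/10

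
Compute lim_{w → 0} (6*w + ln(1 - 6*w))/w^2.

Direct substitution gives 0/0.
Apply L'Hôpital: lim (6 - 6/(1 - 6*w))/(2*w), still 0/0.
After 2 applications of L'Hôpital's rule the quotient is (-36/(1 - 6*w)^2)/(2); substituting w = 0 gives -18.

-18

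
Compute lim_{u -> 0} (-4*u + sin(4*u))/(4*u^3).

Direct substitution gives 0/0.
Apply L'Hôpital: lim (4*cos(4*u) - 4)/(12*u^2), still 0/0.
Apply L'Hôpital: lim (-16*sin(4*u))/(24*u), still 0/0.
After 3 applications of L'Hôpital's rule the quotient is (-64*cos(4*u))/(24); substituting u = 0 gives -8/3.

-8/3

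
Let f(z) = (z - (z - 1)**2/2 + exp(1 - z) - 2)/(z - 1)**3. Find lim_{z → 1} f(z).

-1/6

Direct substitution gives 0/0.
Apply L'Hôpital: lim (-z - e^(1 - z) + 2)/(3*(z - 1)^2), still 0/0.
Apply L'Hôpital: lim (e^(1 - z) - 1)/(6*z - 6), still 0/0.
After 3 applications of L'Hôpital's rule the quotient is (-e^(1 - z))/(6); substituting z = 1 gives -1/6.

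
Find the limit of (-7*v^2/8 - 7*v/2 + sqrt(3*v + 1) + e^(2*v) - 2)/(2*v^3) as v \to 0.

145/96

Substitution gives 0/0 (the numerator vanishes to order 3).
Expand each term to order v^3: the coefficient of v^3 in e^(2v) is 4/3 and in √(1 + 3v) is 27/16.
Lower-order terms cancel with the polynomial part, so the numerator is (145/48)·v^3 + o(v^3), and the limit is (145/48)/(2) = 145/96.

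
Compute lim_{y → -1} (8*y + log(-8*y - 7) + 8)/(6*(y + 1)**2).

Direct substitution gives 0/0.
Apply L'Hôpital: lim (8 - 8/(-8*y - 7))/(12*y + 12), still 0/0.
After 2 applications of L'Hôpital's rule the quotient is (-64/(-8*y - 7)^2)/(12); substituting y = -1 gives -16/3.

-16/3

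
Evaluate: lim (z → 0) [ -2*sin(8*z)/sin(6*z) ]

Substitution gives 0/0.
Divide numerator and denominator by z: sin(8z)/z → 8 and sin(6z)/z → 6, so the limit is -2·8/6 = -8/3.

-8/3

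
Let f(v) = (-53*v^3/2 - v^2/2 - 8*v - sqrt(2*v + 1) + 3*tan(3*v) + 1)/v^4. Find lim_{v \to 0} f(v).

5/8

Substitution gives 0/0; apply L'Hôpital's rule 4 times.
After differentiating numerator and denominator 4 times the quotient is (5832*tan(3*v)^3/cos(3*v)^2 + 3888*tan(3*v)/cos(3*v)^2 + 15/(2*v + 1)^(7/2))/(24); at v = 0 this is 5/8.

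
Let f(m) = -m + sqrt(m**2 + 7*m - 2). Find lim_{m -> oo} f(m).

7/2

This has the form ∞ − ∞. Multiply and divide by the conjugate √(m^2 + 7*m - 2) + m.
That gives (7m - 2) / (√(m^2 + 7*m - 2) + m).
Divide numerator and denominator by m: the limit is 7/(2·1) = 7/2.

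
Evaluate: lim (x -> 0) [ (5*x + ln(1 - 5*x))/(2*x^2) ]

Direct substitution gives 0/0.
Apply L'Hôpital: lim (5 - 5/(1 - 5*x))/(4*x), still 0/0.
After 2 applications of L'Hôpital's rule the quotient is (-25/(1 - 5*x)^2)/(4); substituting x = 0 gives -25/4.

-25/4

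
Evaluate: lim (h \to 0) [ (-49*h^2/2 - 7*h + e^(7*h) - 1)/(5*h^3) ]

Direct substitution gives 0/0.
Apply L'Hôpital: lim (-49*h + 7*e^(7*h) - 7)/(15*h^2), still 0/0.
Apply L'Hôpital: lim (49*e^(7*h) - 49)/(30*h), still 0/0.
After 3 applications of L'Hôpital's rule the quotient is (343*e^(7*h))/(30); substituting h = 0 gives 343/30.

343/30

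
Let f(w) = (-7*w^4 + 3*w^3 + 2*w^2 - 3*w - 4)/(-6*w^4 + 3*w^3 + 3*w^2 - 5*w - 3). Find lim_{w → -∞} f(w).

Numerator and denominator both have degree 4.
Dividing every term by w^4, all lower-order terms vanish and the limit is the ratio of leading coefficients, -7/(-6) = 7/6.

7/6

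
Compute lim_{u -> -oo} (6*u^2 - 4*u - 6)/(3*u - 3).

The numerator has higher degree (2 > 1); the quotient behaves like (6/(3))·u^1 for large |u|.
As u → −∞ this diverges to -∞.

-∞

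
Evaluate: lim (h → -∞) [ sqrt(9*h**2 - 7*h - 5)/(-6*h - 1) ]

1/2

For large |h|, √(9*h^2 - 7*h - 5) ≈ √9·|h| and the denominator ≈ -6h.
Since h → −∞, |h| = −h, giving −√9/(-6) = 1/2.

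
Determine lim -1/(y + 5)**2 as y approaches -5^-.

-∞

As y → -5⁻, (y + 5) → 0⁻, so (y + 5)^2 → 0⁺ and -1/(y + 5)^2 → -∞.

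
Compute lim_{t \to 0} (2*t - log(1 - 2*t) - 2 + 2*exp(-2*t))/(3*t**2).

2

Substitution gives 0/0 (the numerator vanishes to order 2).
Expand each term to order t^2: the coefficient of t^2 in 2·e^(-2t) is 4 and in −ln(1 - 2t) is 2.
Lower-order terms cancel with the polynomial part, so the numerator is (6)·t^2 + o(t^2), and the limit is (6)/(3) = 2.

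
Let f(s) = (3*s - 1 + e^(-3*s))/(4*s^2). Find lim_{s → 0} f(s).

Direct substitution gives 0/0.
Apply L'Hôpital: lim (3 - 3*e^(-3*s))/(8*s), still 0/0.
After 2 applications of L'Hôpital's rule the quotient is (9*e^(-3*s))/(8); substituting s = 0 gives 9/8.

9/8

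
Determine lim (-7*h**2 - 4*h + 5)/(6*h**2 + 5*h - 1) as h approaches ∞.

-7/6

Numerator and denominator both have degree 2.
Dividing every term by h^2, all lower-order terms vanish and the limit is the ratio of leading coefficients, -7/(6) = -7/6.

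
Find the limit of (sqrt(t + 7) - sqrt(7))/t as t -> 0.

Substitution gives 0/0. Multiply numerator and denominator by the conjugate √(7 + t) + √7.
The numerator becomes (7 + t) − 7 = t, so the expression simplifies to 1/(√(7 + t) + √7).
Letting t → 0 gives 1/(2√7) = √(7)/14.

√(7)/14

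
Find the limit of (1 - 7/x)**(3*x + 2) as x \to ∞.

Write it as [(1 - 7/x)^x]^(3) · (1 - 7/x)^(2). The bracketed term tends to e^(-7) and the second factor to 1, so the limit is e^(-21).

e^(-21)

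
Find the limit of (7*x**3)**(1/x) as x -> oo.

1

Base → ∞ and exponent → 0: an ∞^0 form.
Take logs: (1/x)·ln(7·x^3) = (ln 7 + 3·ln x)/x → 0.
So the limit is e^0 = 1.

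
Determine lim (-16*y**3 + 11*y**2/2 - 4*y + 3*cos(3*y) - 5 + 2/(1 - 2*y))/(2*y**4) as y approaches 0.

Substitution gives 0/0; apply L'Hôpital's rule 4 times.
After differentiating numerator and denominator 4 times the quotient is (243*cos(3*y) - 768/(2*y - 1)^5)/(48); at y = 0 this is 337/16.

337/16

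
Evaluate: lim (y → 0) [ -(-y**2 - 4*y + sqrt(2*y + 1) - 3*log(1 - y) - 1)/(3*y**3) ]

-1/2

Substitution gives 0/0; apply L'Hôpital's rule 3 times.
After differentiating numerator and denominator 3 times the quotient is (3/(2*y + 1)^(5/2) - 6/(y - 1)^3)/(-18); at y = 0 this is -1/2.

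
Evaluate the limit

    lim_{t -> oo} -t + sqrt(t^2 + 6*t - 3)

3

This has the form ∞ − ∞. Multiply and divide by the conjugate √(t^2 + 6*t - 3) + t.
That gives (6t - 3) / (√(t^2 + 6*t - 3) + t).
Divide numerator and denominator by t: the limit is 6/(2·1) = 3.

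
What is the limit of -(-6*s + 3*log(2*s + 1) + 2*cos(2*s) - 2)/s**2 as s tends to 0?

Substitution gives 0/0; apply L'Hôpital's rule 2 times.
After differentiating numerator and denominator 2 times the quotient is (-8*cos(2*s) - 12/(2*s + 1)^2)/(-2); at s = 0 this is 10.

10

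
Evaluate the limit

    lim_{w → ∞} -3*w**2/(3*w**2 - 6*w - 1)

-1

Numerator and denominator both have degree 2.
Dividing every term by w^2, all lower-order terms vanish and the limit is the ratio of leading coefficients, -3/(3) = -1.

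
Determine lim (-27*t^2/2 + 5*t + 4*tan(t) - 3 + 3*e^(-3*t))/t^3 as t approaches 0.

Substitution gives 0/0 (the numerator vanishes to order 3).
Expand each term to order t^3: the coefficient of t^3 in 3·e^(-3t) is -27/2 and in 4·tan(t) is 4/3.
Lower-order terms cancel with the polynomial part, so the numerator is (-73/6)·t^3 + o(t^3), and the limit is (-73/6)/(1) = -73/6.

-73/6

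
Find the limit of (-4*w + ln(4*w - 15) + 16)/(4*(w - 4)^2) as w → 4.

-2

Direct substitution gives 0/0.
Apply L'Hôpital: lim (-4 + 4/(4*w - 15))/(8*w - 32), still 0/0.
After 2 applications of L'Hôpital's rule the quotient is (-16/(4*w - 15)^2)/(8); substituting w = 4 gives -2.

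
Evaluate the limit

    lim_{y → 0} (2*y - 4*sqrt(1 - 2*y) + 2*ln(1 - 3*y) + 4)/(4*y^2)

Substitution gives 0/0; apply L'Hôpital's rule 2 times.
After differentiating numerator and denominator 2 times the quotient is (-18/(3*y - 1)^2 + 4/(1 - 2*y)^(3/2))/(8); at y = 0 this is -7/4.

-7/4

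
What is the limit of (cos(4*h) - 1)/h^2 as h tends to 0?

-8

Direct substitution gives 0/0.
Apply L'Hôpital: lim (-4*sin(4*h))/(2*h), still 0/0.
After 2 applications of L'Hôpital's rule the quotient is (-16*cos(4*h))/(2); substituting h = 0 gives -8.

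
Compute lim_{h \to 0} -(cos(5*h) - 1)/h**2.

25/2

Direct substitution gives 0/0.
Apply L'Hôpital: lim (-5*sin(5*h))/(-2*h), still 0/0.
After 2 applications of L'Hôpital's rule the quotient is (-25*cos(5*h))/(-2); substituting h = 0 gives 25/2.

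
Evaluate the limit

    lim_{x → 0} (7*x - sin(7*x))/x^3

Direct substitution gives 0/0.
Apply L'Hôpital: lim (7 - 7*cos(7*x))/(3*x^2), still 0/0.
Apply L'Hôpital: lim (49*sin(7*x))/(6*x), still 0/0.
After 3 applications of L'Hôpital's rule the quotient is (343*cos(7*x))/(6); substituting x = 0 gives 343/6.

343/6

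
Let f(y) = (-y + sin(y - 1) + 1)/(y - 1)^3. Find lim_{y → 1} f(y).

-1/6

Direct substitution gives 0/0.
Apply L'Hôpital: lim (cos(y - 1) - 1)/(3*(y - 1)^2), still 0/0.
Apply L'Hôpital: lim (-sin(y - 1))/(6*y - 6), still 0/0.
After 3 applications of L'Hôpital's rule the quotient is (-cos(y - 1))/(6); substituting y = 1 gives -1/6.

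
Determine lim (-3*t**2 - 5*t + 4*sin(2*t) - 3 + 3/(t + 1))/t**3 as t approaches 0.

Substitution gives 0/0; apply L'Hôpital's rule 3 times.
After differentiating numerator and denominator 3 times the quotient is (-32*cos(2*t) - 18/(t + 1)^4)/(6); at t = 0 this is -25/3.

-25/3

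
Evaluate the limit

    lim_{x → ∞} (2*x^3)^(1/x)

1

Base → ∞ and exponent → 0: an ∞^0 form.
Take logs: (1/x)·ln(2·x^3) = (ln 2 + 3·ln x)/x → 0.
So the limit is e^0 = 1.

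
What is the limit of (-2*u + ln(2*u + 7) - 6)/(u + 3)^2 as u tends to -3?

Direct substitution gives 0/0.
Apply L'Hôpital: lim (-2 + 2/(2*u + 7))/(2*u + 6), still 0/0.
After 2 applications of L'Hôpital's rule the quotient is (-4/(2*u + 7)^2)/(2); substituting u = -3 gives -2.

-2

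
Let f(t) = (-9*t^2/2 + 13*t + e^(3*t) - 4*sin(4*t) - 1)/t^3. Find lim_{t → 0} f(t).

283/6

Substitution gives 0/0 (the numerator vanishes to order 3).
Expand each term to order t^3: the coefficient of t^3 in e^(3t) is 9/2 and in -4·sin(4t) is 128/3.
Lower-order terms cancel with the polynomial part, so the numerator is (283/6)·t^3 + o(t^3), and the limit is (283/6)/(1) = 283/6.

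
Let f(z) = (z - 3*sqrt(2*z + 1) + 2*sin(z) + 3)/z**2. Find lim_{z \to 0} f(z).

3/2

Substitution gives 0/0; apply L'Hôpital's rule 2 times.
After differentiating numerator and denominator 2 times the quotient is (-2*sin(z) + 3/(2*z + 1)^(3/2))/(2); at z = 0 this is 3/2.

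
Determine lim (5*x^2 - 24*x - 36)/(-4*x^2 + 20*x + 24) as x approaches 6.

-9/7

At x = 6 both the top and bottom vanish — a removable singularity. Factoring out (x - 6) from each leaves (5*x + 6)/(-4*x - 4), which at x = 6 equals -9/7.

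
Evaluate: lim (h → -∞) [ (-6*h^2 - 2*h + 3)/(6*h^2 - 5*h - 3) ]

Numerator and denominator both have degree 2.
Dividing every term by h^2, all lower-order terms vanish and the limit is the ratio of leading coefficients, -6/(6) = -1.

-1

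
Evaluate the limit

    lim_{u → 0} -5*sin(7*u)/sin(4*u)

-35/4

Substitution gives 0/0.
Divide numerator and denominator by u: sin(7u)/u → 7 and sin(4u)/u → 4, so the limit is -5·7/4 = -35/4.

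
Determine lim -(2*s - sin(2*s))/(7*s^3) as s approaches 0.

Direct substitution gives 0/0.
Apply L'Hôpital: lim (2 - 2*cos(2*s))/(-21*s^2), still 0/0.
Apply L'Hôpital: lim (4*sin(2*s))/(-42*s), still 0/0.
After 3 applications of L'Hôpital's rule the quotient is (8*cos(2*s))/(-42); substituting s = 0 gives -4/21.

-4/21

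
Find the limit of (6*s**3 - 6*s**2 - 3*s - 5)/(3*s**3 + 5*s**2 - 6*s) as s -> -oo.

2

Numerator and denominator both have degree 3.
Dividing every term by s^3, all lower-order terms vanish and the limit is the ratio of leading coefficients, 6/(3) = 2.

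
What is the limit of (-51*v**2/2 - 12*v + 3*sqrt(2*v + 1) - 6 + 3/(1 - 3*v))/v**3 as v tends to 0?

Substitution gives 0/0; apply L'Hôpital's rule 3 times.
After differentiating numerator and denominator 3 times the quotient is (486/(3*v - 1)^4 + 9/(2*v + 1)^(5/2))/(6); at v = 0 this is 165/2.

165/2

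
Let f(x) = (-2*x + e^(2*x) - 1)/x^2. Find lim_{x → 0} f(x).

Direct substitution gives 0/0.
Apply L'Hôpital: lim (2*e^(2*x) - 2)/(2*x), still 0/0.
After 2 applications of L'Hôpital's rule the quotient is (4*e^(2*x))/(2); substituting x = 0 gives 2.

2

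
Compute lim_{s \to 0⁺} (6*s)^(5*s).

1

Base → 0⁺ and exponent → 0⁺: a 0^0 form.
Take logs: 5s·ln(6s). This is 0·(−∞); rewriting as ln(6s)/(1/(5s)) and applying L'Hôpital gives 0.
Hence the limit is e^0 = 1.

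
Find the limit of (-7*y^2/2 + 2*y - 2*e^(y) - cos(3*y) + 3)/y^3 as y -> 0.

-1/3

Substitution gives 0/0; apply L'Hôpital's rule 3 times.
After differentiating numerator and denominator 3 times the quotient is (-2*e^(y) - 27*sin(3*y))/(6); at y = 0 this is -1/3.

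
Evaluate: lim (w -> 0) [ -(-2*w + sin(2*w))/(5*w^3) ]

4/15

Direct substitution gives 0/0.
Apply L'Hôpital: lim (2*cos(2*w) - 2)/(-15*w^2), still 0/0.
Apply L'Hôpital: lim (-4*sin(2*w))/(-30*w), still 0/0.
After 3 applications of L'Hôpital's rule the quotient is (-8*cos(2*w))/(-30); substituting w = 0 gives 4/15.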